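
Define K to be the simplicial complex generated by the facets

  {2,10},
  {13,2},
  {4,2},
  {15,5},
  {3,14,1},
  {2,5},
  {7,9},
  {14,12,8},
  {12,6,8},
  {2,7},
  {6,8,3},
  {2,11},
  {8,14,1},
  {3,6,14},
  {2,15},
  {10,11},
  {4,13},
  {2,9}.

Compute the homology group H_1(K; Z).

H_1 = Z^5.

We work with the vertex ordering 1 < 2 < 3 < 4 < 5 < 6 < 7 < 8 < 9 < 10 < 11 < 12 < 13 < 14 < 15. The simplices of K, each written with vertices in increasing order, are:

  0-simplices (15): [1], [2], [3], [4], [5], [6], [7], [8], [9], [10], [11], [12], [13], [14], [15]
  1-simplices (24): (24 of them)
  2-simplices (6): [1,3,14], [1,8,14], [3,6,8], [3,6,14], [6,8,12], [8,12,14]

so the chain groups are C_0 ≅ Z^15, C_1 ≅ Z^24, C_2 ≅ Z^6.

Boundary ∂_1: C_1 → C_0 is given by ∂[p,q] = [q] − [p].
As a 15×24 matrix over Z this has rank 13, with invariant factors (1,1,1,1,1,1,1,1,1,1,1,1,1).

The boundary map ∂_2: C_2 → C_1 sends each 2-simplex [p,q,r] to [q,r] − [p,r] + [p,q]. For instance
  ∂[1,8,14] = [8,14] − [1,14] + [1,8],
  ∂[3,6,14] = [6,14] − [3,14] + [3,6].
As a 24×6 matrix over Z this has rank 6, with invariant factors (1,1,1,1,1,1).

Now H_k = ker ∂_k / im ∂_{k+1}, so:

  H_1: rank ker ∂_1 − rank ∂_2 = (24 − 13) − 6 = 5, and the invariant factors of ∂_2 are all 1, so H_1 = Z^5.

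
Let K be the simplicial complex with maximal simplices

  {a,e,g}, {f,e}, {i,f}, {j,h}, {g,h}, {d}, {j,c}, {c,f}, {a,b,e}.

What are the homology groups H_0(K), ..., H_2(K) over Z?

K has 10 vertices, 11 edges, 2 triangles.
rank ∂_0 = 0, rank ∂_1 = 8 ⇒ b_0 = 10 − 0 − 8 = 2; all invariant factors of ∂_1 are 1 so no torsion. So H_0 = Z^2.
rank ∂_1 = 8, rank ∂_2 = 2 ⇒ b_1 = 11 − 8 − 2 = 1; all invariant factors of ∂_2 are 1 so no torsion. So H_1 = Z.
rank ∂_2 = 2, rank ∂_3 = 0 ⇒ b_2 = 2 − 2 − 0 = 0. So H_2 = 0.

H_0 = Z^2,  H_1 = Z,  H_2 = 0.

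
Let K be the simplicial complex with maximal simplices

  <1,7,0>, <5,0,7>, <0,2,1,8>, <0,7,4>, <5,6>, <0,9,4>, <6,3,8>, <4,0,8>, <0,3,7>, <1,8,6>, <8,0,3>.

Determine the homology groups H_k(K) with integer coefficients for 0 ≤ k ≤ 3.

H_0 = Z,  H_1 = Z,  H_2 = 0,  H_3 = 0.

Take the total order 0 < 1 < 2 < 3 < 4 < 5 < 6 < 7 < 8 < 9 on the vertex set. Then K (dimension 3) consists of the simplices:

  0-simplices (10): [0], [1], [2], [3], [4], [5], [6], [7], [8], [9]
  1-simplices (22): [0,1], [0,2], [0,3], [0,4], [0,5], [0,7], [0,8], [0,9], [1,2], [1,6], [1,7], [1,8], [2,8], [3,6], [3,7], [3,8], [4,7], [4,8], [4,9], [5,6], [5,7], [6,8]
  2-simplices (13): [0,1,2], [0,1,7], [0,1,8], [0,2,8], [0,3,7], [0,3,8], [0,4,7], [0,4,8], [0,4,9], [0,5,7], [1,2,8], [1,6,8], [3,6,8]
  3-simplices (1): [0,1,2,8]

so the chain groups are C_0 ≅ Z^10, C_1 ≅ Z^22, C_2 ≅ Z^13, C_3 ≅ Z^1.

Boundary ∂_1: C_1 → C_0 sends each edge [p,q] (with p < q) to q − p.
The 10×22 boundary matrix has rank 9 and Smith normal form diag(1,1,1,1,1,1,1,1,1).

The boundary map ∂_2: C_2 → C_1 sends each 2-simplex [p,q,r] to [q,r] − [p,r] + [p,q]. For instance
  ∂[1,6,8] = [6,8] − [1,8] + [1,6],
  ∂[0,3,7] = [3,7] − [0,7] + [0,3].
This gives a 22×13 integer matrix of rank 12; reducing to Smith normal form yields diagonal entries (1,1,1,1,1,1,1,1,1,1,1,1).

∂_3: C_3 → C_2 sends each 3-simplex σ to the alternating sum Σ_i (−1)^i (σ with its i-th vertex removed). For instance
  ∂[0,1,2,8] = [1,2,8] − [0,2,8] + [0,1,8] − [0,1,2].
The 13×1 boundary matrix has rank 1 and Smith normal form diag(1).

Computing H_k = (kernel of ∂_k) / (image of ∂_{k+1}):

  H_0: rank C_0 − rank ∂_1 = 10 − 9 = 1, and the invariant factors of ∂_1 are all 1, so H_0 ≅ Z.
  H_1: rank ker ∂_1 − rank ∂_2 = (22 − 9) − 12 = 1, and the invariant factors of ∂_2 are all 1, so H_1 ≅ Z.
  H_2: rank ker ∂_2 − rank ∂_3 = (13 − 12) − 1 = 0, and the invariant factors of ∂_3 are all 1, so H_2 ≅ 0.
  H_3: rank ker ∂_3 − rank ∂_4 = (1 − 1) − 0 = 0, and there is no ∂_4, so H_3 ≅ 0.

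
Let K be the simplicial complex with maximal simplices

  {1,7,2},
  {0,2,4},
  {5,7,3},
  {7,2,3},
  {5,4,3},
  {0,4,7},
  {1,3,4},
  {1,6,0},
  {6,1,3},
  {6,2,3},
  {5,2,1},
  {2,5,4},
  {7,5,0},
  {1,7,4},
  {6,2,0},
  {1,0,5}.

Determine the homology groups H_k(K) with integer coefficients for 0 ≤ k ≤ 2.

Take the total order 0 < 1 < 2 < 3 < 4 < 5 < 6 < 7 on the vertex set. Then K (dimension 2) consists of the simplices:

  0-simplices (8): [0], [1], [2], [3], [4], [5], [6], [7]
  1-simplices (24): (24 of them)
  2-simplices (16): [0,1,5], [0,1,6], [0,2,4], [0,2,6], [0,4,7], [0,5,7], [1,2,5], [1,2,7], [1,3,4], [1,3,6], [1,4,7], [2,3,6], [2,3,7], [2,4,5], [3,4,5], [3,5,7]

giving chain groups C_0 ≅ Z^8, C_1 ≅ Z^24, C_2 ≅ Z^16.

∂_1: C_1 → C_0 sends each edge [p,q] (with p < q) to q − p. For instance
  ∂[3,7] = [7] − [3].
The resulting 8×24 matrix has rank 7, and its Smith normal form has invariant factors (1,1,1,1,1,1,1).

Boundary ∂_2: C_2 → C_1 maps a triangle to the signed sum of its edges. For instance
  ∂[2,3,6] = [3,6] − [2,6] + [2,3],
  ∂[1,3,6] = [3,6] − [1,6] + [1,3].
The resulting 24×16 matrix has rank 15, and its Smith normal form has invariant factors (1,1,1,1,1,1,1,1,1,1,1,1,1,1,1).

Computing H_k = (kernel of ∂_k) / (image of ∂_{k+1}):

  H_0: rank C_0 − rank ∂_1 = 8 − 7 = 1, and the invariant factors of ∂_1 are all 1, so H_0 ≅ Z.
  H_1: rank ker ∂_1 − rank ∂_2 = (24 − 7) − 15 = 2, and the invariant factors of ∂_2 are all 1, so H_1 ≅ Z^2.
  H_2: rank ker ∂_2 − rank ∂_3 = (16 − 15) − 0 = 1, and there is no ∂_3, so H_2 ≅ Z.

H_0 ≅ Z,  H_1 ≅ Z^2,  H_2 ≅ Z.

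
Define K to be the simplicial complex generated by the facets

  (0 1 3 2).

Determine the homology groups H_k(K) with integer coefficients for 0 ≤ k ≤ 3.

Order the vertices as 0 < 1 < 2 < 3. Listing each simplex with vertices in this order, K has dimension 3 with simplices:

  0-simplices (4): [0], [1], [2], [3]
  1-simplices (6): [0,1], [0,2], [0,3], [1,2], [1,3], [2,3]
  2-simplices (4): [0,1,2], [0,1,3], [0,2,3], [1,2,3]
  3-simplices (1): [0,1,2,3]

so the chain groups are C_0 ≅ Z^4, C_1 ≅ Z^6, C_2 ≅ Z^4, C_3 ≅ Z^1.

The boundary map ∂_1: C_1 → C_0 is given by ∂[p,q] = [q] − [p].
The 4×6 boundary matrix has rank 3 and Smith normal form diag(1,1,1).

∂_2: C_2 → C_1 maps a triangle to the signed sum of its edges. For instance
  ∂[1,2,3] = [2,3] − [1,3] + [1,2],
  ∂[0,1,2] = [1,2] − [0,2] + [0,1].
The resulting 6×4 matrix has rank 3, and its Smith normal form has invariant factors (1,1,1).

∂_3: C_3 → C_2 sends each 3-simplex σ to the alternating sum Σ_i (−1)^i (σ with its i-th vertex removed). For instance
  ∂[0,1,2,3] = [1,2,3] − [0,2,3] + [0,1,3] − [0,1,2].
The resulting 4×1 matrix has rank 1, and its Smith normal form has invariant factors (1).

Computing H_k = (kernel of ∂_k) / (image of ∂_{k+1}):

  H_0: rank C_0 − rank ∂_1 = 4 − 3 = 1, and the invariant factors of ∂_1 are all 1, so H_0 ≅ Z.
  H_1: rank ker ∂_1 − rank ∂_2 = (6 − 3) − 3 = 0, and the invariant factors of ∂_2 are all 1, so H_1 ≅ 0.
  H_2: rank ker ∂_2 − rank ∂_3 = (4 − 3) − 1 = 0, and the invariant factors of ∂_3 are all 1, so H_2 ≅ 0.
  H_3: rank ker ∂_3 − rank ∂_4 = (1 − 1) − 0 = 0, and there is no ∂_4, so H_3 ≅ 0.

As a check, the Euler characteristic is 4 − 6 + 4 − 1 = 1, which agrees with 1 − 0 + 0 − 0 = 1.
(K is a triangulation of the 3-simplex.)

H_0 ≅ Z,  H_1 = 0,  H_2 = 0,  H_3 = 0.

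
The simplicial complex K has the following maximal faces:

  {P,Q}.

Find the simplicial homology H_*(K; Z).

H_0 = Z,  H_1 = 0.

Fix the vertex order P < Q and write every simplex with vertices in increasing order. Then dim K = 1 and the simplices of K are:

  0-simplices (2): P, Q
  1-simplices (1): PQ

giving chain groups C_0 ≅ Z^2, C_1 ≅ Z^1.

The boundary map ∂_1: C_1 → C_0 is given by ∂[p,q] = [q] − [p]. For instance
  ∂PQ = Q − P.
As a 2×1 matrix over Z this has rank 1, with invariant factors (1).

From H_k ≅ ker(∂_k) / im(∂_{k+1}) we obtain:

  H_0: rank C_0 − rank ∂_1 = 2 − 1 = 1, and the invariant factors of ∂_1 are all 1, so H_0 ≅ Z.
  H_1: rank ker ∂_1 − rank ∂_2 = (1 − 1) − 0 = 0, and there is no ∂_2, so H_1 ≅ 0.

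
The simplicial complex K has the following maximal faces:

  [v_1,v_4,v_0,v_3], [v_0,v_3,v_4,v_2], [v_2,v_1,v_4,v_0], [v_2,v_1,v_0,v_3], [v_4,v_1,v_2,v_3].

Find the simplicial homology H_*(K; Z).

H_0 = Z,  H_1 = 0,  H_2 = 0,  H_3 = Z.

Fix the vertex order v_0 < v_1 < v_2 < v_3 < v_4 and write every simplex with vertices in increasing order. Then dim K = 3 and the simplices of K are:

  0-simplices (5): [v_0], [v_1], [v_2], [v_3], [v_4]
  1-simplices (10): [v_0,v_1], [v_0,v_2], [v_0,v_3], [v_0,v_4], [v_1,v_2], [v_1,v_3], [v_1,v_4], [v_2,v_3], [v_2,v_4], [v_3,v_4]
  2-simplices (10): [v_0,v_1,v_2], [v_0,v_1,v_3], [v_0,v_1,v_4], [v_0,v_2,v_3], [v_0,v_2,v_4], [v_0,v_3,v_4], [v_1,v_2,v_3], [v_1,v_2,v_4], [v_1,v_3,v_4], [v_2,v_3,v_4]
  3-simplices (5): [v_0,v_1,v_2,v_3], [v_0,v_1,v_2,v_4], [v_0,v_1,v_3,v_4], [v_0,v_2,v_3,v_4], [v_1,v_2,v_3,v_4]

Hence C_0 ≅ Z^5, C_1 ≅ Z^10, C_2 ≅ Z^10, C_3 ≅ Z^5.

Boundary ∂_1: C_1 → C_0 sends each edge [p,q] (with p < q) to q − p.
The 5×10 boundary matrix has rank 4 and Smith normal form diag(1,1,1,1).

∂_2: C_2 → C_1 acts by ∂[p,q,r] = [q,r] − [p,r] + [p,q]. For instance
  ∂[v_0,v_3,v_4] = [v_3,v_4] − [v_0,v_4] + [v_0,v_3],
  ∂[v_0,v_2,v_4] = [v_2,v_4] − [v_0,v_4] + [v_0,v_2].
As a 10×10 matrix over Z this has rank 6, with invariant factors (1,1,1,1,1,1).

Boundary ∂_3: C_3 → C_2 sends each 3-simplex σ to the alternating sum Σ_i (−1)^i (σ with its i-th vertex removed). For instance
  ∂[v_0,v_1,v_2,v_4] = [v_1,v_2,v_4] − [v_0,v_2,v_4] + [v_0,v_1,v_4] − [v_0,v_1,v_2],
  ∂[v_0,v_1,v_3,v_4] = [v_1,v_3,v_4] − [v_0,v_3,v_4] + [v_0,v_1,v_4] − [v_0,v_1,v_3].
The resulting 10×5 matrix has rank 4, and its Smith normal form has invariant factors (1,1,1,1).

Reading off H_k = ker ∂_k / im ∂_{k+1}:

  H_0: rank C_0 − rank ∂_1 = 5 − 4 = 1, and the invariant factors of ∂_1 are all 1, so H_0 = Z.
  H_1: rank ker ∂_1 − rank ∂_2 = (10 − 4) − 6 = 0, and the invariant factors of ∂_2 are all 1, so H_1 = 0.
  H_2: rank ker ∂_2 − rank ∂_3 = (10 − 6) − 4 = 0, and the invariant factors of ∂_3 are all 1, so H_2 = 0.
  H_3: rank ker ∂_3 − rank ∂_4 = (5 − 4) − 0 = 1, and there is no ∂_4, so H_3 = Z.

As a check, the Euler characteristic is 5 − 10 + 10 − 5 = 0, which agrees with 1 − 0 + 0 − 1 = 0.
(K is a triangulation of the 3-sphere S^3.)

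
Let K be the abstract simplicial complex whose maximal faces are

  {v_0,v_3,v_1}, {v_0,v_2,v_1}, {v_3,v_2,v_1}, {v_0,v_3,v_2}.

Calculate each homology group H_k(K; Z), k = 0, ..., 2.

H_0 = Z,  H_1 = 0,  H_2 = Z.

We work with the vertex ordering v_0 < v_1 < v_2 < v_3. The simplices of K, each written with vertices in increasing order, are:

  0-simplices (4): [v_0], [v_1], [v_2], [v_3]
  1-simplices (6): [v_0,v_1], [v_0,v_2], [v_0,v_3], [v_1,v_2], [v_1,v_3], [v_2,v_3]
  2-simplices (4): [v_0,v_1,v_2], [v_0,v_1,v_3], [v_0,v_2,v_3], [v_1,v_2,v_3]

Hence C_0 ≅ Z^4, C_1 ≅ Z^6, C_2 ≅ Z^4.

∂_1: C_1 → C_0 sends each edge [p,q] (with p < q) to q − p.
The 4×6 boundary matrix has rank 3 and Smith normal form diag(1,1,1).

Boundary ∂_2: C_2 → C_1 acts by ∂[p,q,r] = [q,r] − [p,r] + [p,q]. For instance
  ∂[v_0,v_2,v_3] = [v_2,v_3] − [v_0,v_3] + [v_0,v_2],
  ∂[v_0,v_1,v_3] = [v_1,v_3] − [v_0,v_3] + [v_0,v_1].
The 6×4 boundary matrix has rank 3 and Smith normal form diag(1,1,1).

From H_k ≅ ker(∂_k) / im(∂_{k+1}) we obtain:

  H_0: rank C_0 − rank ∂_1 = 4 − 3 = 1, and the invariant factors of ∂_1 are all 1, so H_0 = Z.
  H_1: rank ker ∂_1 − rank ∂_2 = (6 − 3) − 3 = 0, and the invariant factors of ∂_2 are all 1, so H_1 = 0.
  H_2: rank ker ∂_2 − rank ∂_3 = (4 − 3) − 0 = 1, and there is no ∂_3, so H_2 = Z.

As a check, the Euler characteristic is 4 − 6 + 4 = 2, which agrees with 1 − 0 + 1 = 2.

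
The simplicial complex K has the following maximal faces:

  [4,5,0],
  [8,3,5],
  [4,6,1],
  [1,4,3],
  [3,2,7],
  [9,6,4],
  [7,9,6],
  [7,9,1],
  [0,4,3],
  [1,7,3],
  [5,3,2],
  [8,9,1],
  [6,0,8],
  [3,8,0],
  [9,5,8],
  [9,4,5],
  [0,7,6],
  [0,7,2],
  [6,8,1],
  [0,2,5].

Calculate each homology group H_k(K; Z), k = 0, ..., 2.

Fix the vertex order 0 < 1 < 2 < 3 < 4 < 5 < 6 < 7 < 8 < 9 and write every simplex with vertices in increasing order. Then dim K = 2 and the simplices of K are:

  0-simplices (10): [0], [1], [2], [3], [4], [5], [6], [7], [8], [9]
  1-simplices (30): (30 of them)
  2-simplices (20): (20 of them)

Hence C_0 ≅ Z^10, C_1 ≅ Z^30, C_2 ≅ Z^20.

The boundary map ∂_1: C_1 → C_0 is given by ∂[p,q] = [q] − [p]. For instance
  ∂[6,8] = [8] − [6].
The resulting 10×30 matrix has rank 9, and its Smith normal form has invariant factors (1,1,1,1,1,1,1,1,1).

The boundary map ∂_2: C_2 → C_1 sends each 2-simplex [p,q,r] to [q,r] − [p,r] + [p,q]. For instance
  ∂[0,2,5] = [2,5] − [0,5] + [0,2],
  ∂[1,3,4] = [3,4] − [1,4] + [1,3].
This gives a 30×20 integer matrix of rank 20; reducing to Smith normal form yields diagonal entries (1,1,1,1,1,1,1,1,1,1,1,1,1,1,1,1,1,1,1,2).

Reading off H_k = ker ∂_k / im ∂_{k+1}:

  H_0: rank C_0 − rank ∂_1 = 10 − 9 = 1, and the invariant factors of ∂_1 are all 1, so H_0 = Z.
  H_1: rank ker ∂_1 − rank ∂_2 = (30 − 9) − 20 = 1, and ∂_2 has invariant factor 2 > 1, so H_1 = Z ⊕ Z/2.
  H_2: rank ker ∂_2 − rank ∂_3 = (20 − 20) − 0 = 0, and there is no ∂_3, so H_2 = 0.

As a check, the Euler characteristic is 10 − 30 + 20 = 0, which agrees with 1 − 1 + 0 = 0.
(K is a triangulation of the Klein bottle.)

H_0 = Z,  H_1 = Z ⊕ Z/2,  H_2 = 0.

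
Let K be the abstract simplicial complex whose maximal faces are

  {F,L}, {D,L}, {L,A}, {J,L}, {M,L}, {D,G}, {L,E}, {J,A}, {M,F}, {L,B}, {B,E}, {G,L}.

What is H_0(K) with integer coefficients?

Order the vertices as A < B < D < E < F < G < J < L < M. Listing each simplex with vertices in this order, K has dimension 1 with simplices:

  0-simplices (9): A, B, D, E, F, G, J, L, M
  1-simplices (12): AJ, AL, BE, BL, DG, DL, EL, FL, FM, GL, JL, LM

so the chain groups are C_0 ≅ Z^9, C_1 ≅ Z^12.

∂_1: C_1 → C_0 sends each edge [p,q] (with p < q) to q − p.
This gives a 9×12 integer matrix of rank 8; reducing to Smith normal form yields diagonal entries (1,1,1,1,1,1,1,1).

Now H_k = ker ∂_k / im ∂_{k+1}, so:

  H_0: rank C_0 − rank ∂_1 = 9 − 8 = 1, and the invariant factors of ∂_1 are all 1, so H_0 ≅ Z.

H_0 ≅ Z.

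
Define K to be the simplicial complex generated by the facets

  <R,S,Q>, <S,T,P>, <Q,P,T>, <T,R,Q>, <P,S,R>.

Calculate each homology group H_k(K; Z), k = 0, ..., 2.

H_0 ≅ Z,  H_1 ≅ Z,  H_2 = 0.

Order the vertices as P < Q < R < S < T. Listing each simplex with vertices in this order, K has dimension 2 with simplices:

  0-simplices (5): P, Q, R, S, T
  1-simplices (10): PQ, PR, PS, PT, QR, QS, QT, RS, RT, ST
  2-simplices (5): PQT, PRS, PST, QRS, QRT

giving chain groups C_0 ≅ Z^5, C_1 ≅ Z^10, C_2 ≅ Z^5.

∂_1: C_1 → C_0 is given by ∂[p,q] = [q] − [p]. For instance
  ∂QT = T − Q.
As a 5×10 matrix over Z this has rank 4, with invariant factors (1,1,1,1).

The boundary map ∂_2: C_2 → C_1 sends each 2-simplex [p,q,r] to [q,r] − [p,r] + [p,q]. For instance
  ∂PST = ST − PT + PS,
  ∂PQT = QT − PT + PQ.
This gives a 10×5 integer matrix of rank 5; reducing to Smith normal form yields diagonal entries (1,1,1,1,1).

Now H_k = ker ∂_k / im ∂_{k+1}, so:

  H_0: rank C_0 − rank ∂_1 = 5 − 4 = 1, and the invariant factors of ∂_1 are all 1, so H_0 ≅ Z.
  H_1: rank ker ∂_1 − rank ∂_2 = (10 − 4) − 5 = 1, and the invariant factors of ∂_2 are all 1, so H_1 ≅ Z.
  H_2: rank ker ∂_2 − rank ∂_3 = (5 − 5) − 0 = 0, and there is no ∂_3, so H_2 ≅ 0.

As a check, the Euler characteristic is 5 − 10 + 5 = 0, which agrees with 1 − 1 + 0 = 0.
(K is a triangulation of the Möbius band.)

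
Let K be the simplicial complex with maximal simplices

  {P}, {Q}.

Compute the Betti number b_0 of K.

Fix the vertex order P < Q and write every simplex with vertices in increasing order. Then dim K = 0 and the simplices of K are:

  0-simplices (2): P, Q

so the chain groups are C_0 ≅ Z^2.

From H_k ≅ ker(∂_k) / im(∂_{k+1}) we obtain:

  H_0: rank C_0 − rank ∂_1 = 2 − 0 = 2, and there is no ∂_1, so H_0 ≅ Z^2.

(K is a triangulation of a set of 2 points.)

Hence the Betti numbers are b_0 = 2.

b_0 = 2.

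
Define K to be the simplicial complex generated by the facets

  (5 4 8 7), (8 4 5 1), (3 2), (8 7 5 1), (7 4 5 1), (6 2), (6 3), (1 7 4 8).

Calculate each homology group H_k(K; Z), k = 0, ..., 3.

H_0 ≅ Z^2,  H_1 ≅ Z,  H_2 = 0,  H_3 ≅ Z.

Take the total order 1 < 2 < 3 < 4 < 5 < 6 < 7 < 8 on the vertex set. Then K (dimension 3) consists of the simplices:

  0-simplices (8): [1], [2], [3], [4], [5], [6], [7], [8]
  1-simplices (13): [1,4], [1,5], [1,7], [1,8], [2,3], [2,6], [3,6], [4,5], [4,7], [4,8], [5,7], [5,8], [7,8]
  2-simplices (10): [1,4,5], [1,4,7], [1,4,8], [1,5,7], [1,5,8], [1,7,8], [4,5,7], [4,5,8], [4,7,8], [5,7,8]
  3-simplices (5): [1,4,5,7], [1,4,5,8], [1,4,7,8], [1,5,7,8], [4,5,7,8]

giving chain groups C_0 ≅ Z^8, C_1 ≅ Z^13, C_2 ≅ Z^10, C_3 ≅ Z^5.

Boundary ∂_1: C_1 → C_0 maps an edge to its endpoints' difference, ∂[p,q] = q − p.
The resulting 8×13 matrix has rank 6, and its Smith normal form has invariant factors (1,1,1,1,1,1).

Boundary ∂_2: C_2 → C_1 maps a triangle to the signed sum of its edges. For instance
  ∂[1,5,7] = [5,7] − [1,7] + [1,5],
  ∂[4,7,8] = [7,8] − [4,8] + [4,7].
This gives a 13×10 integer matrix of rank 6; reducing to Smith normal form yields diagonal entries (1,1,1,1,1,1).

The boundary map ∂_3: C_3 → C_2 sends each 3-simplex σ to the alternating sum Σ_i (−1)^i (σ with its i-th vertex removed). For instance
  ∂[1,5,7,8] = [5,7,8] − [1,7,8] + [1,5,8] − [1,5,7],
  ∂[1,4,5,8] = [4,5,8] − [1,5,8] + [1,4,8] − [1,4,5].
The 10×5 boundary matrix has rank 4 and Smith normal form diag(1,1,1,1).

Now H_k = ker ∂_k / im ∂_{k+1}, so:

  H_0: rank C_0 − rank ∂_1 = 8 − 6 = 2, and the invariant factors of ∂_1 are all 1, so H_0 ≅ Z^2.
  H_1: rank ker ∂_1 − rank ∂_2 = (13 − 6) − 6 = 1, and the invariant factors of ∂_2 are all 1, so H_1 ≅ Z.
  H_2: rank ker ∂_2 − rank ∂_3 = (10 − 6) − 4 = 0, and the invariant factors of ∂_3 are all 1, so H_2 ≅ 0.
  H_3: rank ker ∂_3 − rank ∂_4 = (5 − 4) − 0 = 1, and there is no ∂_4, so H_3 ≅ Z.

(K is a triangulation of the disjoint union of the circle S^1 and the 3-sphere S^3.)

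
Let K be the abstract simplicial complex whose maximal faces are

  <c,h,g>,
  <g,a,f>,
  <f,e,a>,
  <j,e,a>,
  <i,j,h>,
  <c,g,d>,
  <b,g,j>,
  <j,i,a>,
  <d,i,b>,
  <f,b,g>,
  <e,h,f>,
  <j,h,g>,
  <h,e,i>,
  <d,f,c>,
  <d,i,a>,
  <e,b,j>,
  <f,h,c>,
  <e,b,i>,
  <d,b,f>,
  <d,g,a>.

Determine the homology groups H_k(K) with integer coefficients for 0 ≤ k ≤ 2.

H_0 = Z,  H_1 = Z ⊕ Z_2,  H_2 = 0.

Order the vertices as a < b < c < d < e < f < g < h < i < j. Listing each simplex with vertices in this order, K has dimension 2 with simplices:

  0-simplices (10): a, b, c, d, e, f, g, h, i, j
  1-simplices (30): ad, ae, af, ag, ai, aj, bd, be, bf, bg, bi, bj, cd, cf, cg, ch, df, dg, di, ef, eh, ei, ej, fg, fh, gh, gj, hi, hj, ij
  2-simplices (20): adg, adi, aef, aej, afg, aij, bdf, bdi, bei, bej, bfg, bgj, cdf, cdg, cfh, cgh, efh, ehi, ghj, hij

giving chain groups C_0 ≅ Z^10, C_1 ≅ Z^30, C_2 ≅ Z^20.

Boundary ∂_1: C_1 → C_0 is given by ∂[p,q] = [q] − [p].
The 10×30 boundary matrix has rank 9 and Smith normal form diag(1,1,1,1,1,1,1,1,1).

∂_2: C_2 → C_1 acts by ∂[p,q,r] = [q,r] − [p,r] + [p,q]. For instance
  ∂aij = ij − aj + ai,
  ∂aef = ef − af + ae.
As a 30×20 matrix over Z this has rank 20, with invariant factors (1,1,1,1,1,1,1,1,1,1,1,1,1,1,1,1,1,1,1,2).

From H_k ≅ ker(∂_k) / im(∂_{k+1}) we obtain:

  H_0: rank C_0 − rank ∂_1 = 10 − 9 = 1, and the invariant factors of ∂_1 are all 1, so H_0 = Z.
  H_1: rank ker ∂_1 − rank ∂_2 = (30 − 9) − 20 = 1, and ∂_2 has invariant factor 2 > 1, so H_1 = Z ⊕ Z_2.
  H_2: rank ker ∂_2 − rank ∂_3 = (20 − 20) − 0 = 0, and there is no ∂_3, so H_2 = 0.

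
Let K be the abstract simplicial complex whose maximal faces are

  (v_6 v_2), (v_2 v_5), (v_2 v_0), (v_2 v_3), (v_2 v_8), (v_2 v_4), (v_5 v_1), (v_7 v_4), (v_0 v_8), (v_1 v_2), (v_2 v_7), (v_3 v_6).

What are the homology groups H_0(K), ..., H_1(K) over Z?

Order the vertices as v_0 < v_1 < v_2 < v_3 < v_4 < v_5 < v_6 < v_7 < v_8. Listing each simplex with vertices in this order, K has dimension 1 with simplices:

  0-simplices (9): [v_0], [v_1], [v_2], [v_3], [v_4], [v_5], [v_6], [v_7], [v_8]
  1-simplices (12): [v_0,v_2], [v_0,v_8], [v_1,v_2], [v_1,v_5], [v_2,v_3], [v_2,v_4], [v_2,v_5], [v_2,v_6], [v_2,v_7], [v_2,v_8], [v_3,v_6], [v_4,v_7]

Hence C_0 ≅ Z^9, C_1 ≅ Z^12.

The boundary map ∂_1: C_1 → C_0 sends each edge [p,q] (with p < q) to q − p.
As a 9×12 matrix over Z this has rank 8, with invariant factors (1,1,1,1,1,1,1,1).

Computing H_k = (kernel of ∂_k) / (image of ∂_{k+1}):

  H_0: rank C_0 − rank ∂_1 = 9 − 8 = 1, and the invariant factors of ∂_1 are all 1, so H_0 ≅ Z.
  H_1: rank ker ∂_1 − rank ∂_2 = (12 − 8) − 0 = 4, and there is no ∂_2, so H_1 ≅ Z^4.

As a check, the Euler characteristic is 9 − 12 = -3, which agrees with 1 − 4 = -3.
(K is a triangulation of a wedge of 4 circles.)

H_0 ≅ Z,  H_1 ≅ Z^4.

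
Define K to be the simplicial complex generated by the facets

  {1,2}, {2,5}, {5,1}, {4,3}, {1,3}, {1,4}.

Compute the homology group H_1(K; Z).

Take the total order 1 < 2 < 3 < 4 < 5 on the vertex set. Then K (dimension 1) consists of the simplices:

  0-simplices (5): [1], [2], [3], [4], [5]
  1-simplices (6): [1,2], [1,3], [1,4], [1,5], [2,5], [3,4]

giving chain groups C_0 ≅ Z^5, C_1 ≅ Z^6.

The boundary map ∂_1: C_1 → C_0 is given by ∂[p,q] = [q] − [p]. For instance
  ∂[1,2] = [2] − [1].
As a 5×6 matrix over Z this has rank 4, with invariant factors (1,1,1,1).

From H_k ≅ ker(∂_k) / im(∂_{k+1}) we obtain:

  H_1: rank ker ∂_1 − rank ∂_2 = (6 − 4) − 0 = 2, and there is no ∂_2, so H_1 = Z^2.

H_1 ≅ Z^2.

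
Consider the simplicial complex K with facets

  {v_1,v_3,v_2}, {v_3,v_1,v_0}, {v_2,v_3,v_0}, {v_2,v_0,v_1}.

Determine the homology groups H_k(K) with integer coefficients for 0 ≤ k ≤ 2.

Fix the vertex order v_0 < v_1 < v_2 < v_3 and write every simplex with vertices in increasing order. Then dim K = 2 and the simplices of K are:

  0-simplices (4): [v_0], [v_1], [v_2], [v_3]
  1-simplices (6): [v_0,v_1], [v_0,v_2], [v_0,v_3], [v_1,v_2], [v_1,v_3], [v_2,v_3]
  2-simplices (4): [v_0,v_1,v_2], [v_0,v_1,v_3], [v_0,v_2,v_3], [v_1,v_2,v_3]

giving chain groups C_0 ≅ Z^4, C_1 ≅ Z^6, C_2 ≅ Z^4.

The boundary map ∂_1: C_1 → C_0 sends each edge [p,q] (with p < q) to q − p. For instance
  ∂[v_0,v_3] = [v_3] − [v_0].
As a 4×6 matrix over Z this has rank 3, with invariant factors (1,1,1).

The boundary map ∂_2: C_2 → C_1 sends each 2-simplex [p,q,r] to [q,r] − [p,r] + [p,q]. For instance
  ∂[v_0,v_1,v_2] = [v_1,v_2] − [v_0,v_2] + [v_0,v_1],
  ∂[v_1,v_2,v_3] = [v_2,v_3] − [v_1,v_3] + [v_1,v_2].
The 6×4 boundary matrix has rank 3 and Smith normal form diag(1,1,1).

Computing H_k = (kernel of ∂_k) / (image of ∂_{k+1}):

  H_0: rank C_0 − rank ∂_1 = 4 − 3 = 1, and the invariant factors of ∂_1 are all 1, so H_0 ≅ Z.
  H_1: rank ker ∂_1 − rank ∂_2 = (6 − 3) − 3 = 0, and the invariant factors of ∂_2 are all 1, so H_1 ≅ 0.
  H_2: rank ker ∂_2 − rank ∂_3 = (4 − 3) − 0 = 1, and there is no ∂_3, so H_2 ≅ Z.

H_0 ≅ Z,  H_1 = 0,  H_2 ≅ Z.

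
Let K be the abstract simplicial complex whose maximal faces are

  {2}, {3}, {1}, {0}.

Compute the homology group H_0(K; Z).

Fix the vertex order 0 < 1 < 2 < 3 and write every simplex with vertices in increasing order. Then dim K = 0 and the simplices of K are:

  0-simplices (4): [0], [1], [2], [3]

giving chain groups C_0 ≅ Z^4.

Now H_k = ker ∂_k / im ∂_{k+1}, so:

  H_0: rank C_0 − rank ∂_1 = 4 − 0 = 4, and there is no ∂_1, so H_0 = Z^4.

H_0 ≅ Z^4.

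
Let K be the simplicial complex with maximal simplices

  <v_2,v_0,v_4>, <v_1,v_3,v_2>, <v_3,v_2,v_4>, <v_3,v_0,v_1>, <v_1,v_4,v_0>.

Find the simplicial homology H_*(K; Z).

H_0 = Z,  H_1 = Z,  H_2 = 0.

Fix the vertex order v_0 < v_1 < v_2 < v_3 < v_4 and write every simplex with vertices in increasing order. Then dim K = 2 and the simplices of K are:

  0-simplices (5): [v_0], [v_1], [v_2], [v_3], [v_4]
  1-simplices (10): [v_0,v_1], [v_0,v_2], [v_0,v_3], [v_0,v_4], [v_1,v_2], [v_1,v_3], [v_1,v_4], [v_2,v_3], [v_2,v_4], [v_3,v_4]
  2-simplices (5): [v_0,v_1,v_3], [v_0,v_1,v_4], [v_0,v_2,v_4], [v_1,v_2,v_3], [v_2,v_3,v_4]

so the chain groups are C_0 ≅ Z^5, C_1 ≅ Z^10, C_2 ≅ Z^5.

Boundary ∂_1: C_1 → C_0 maps an edge to its endpoints' difference, ∂[p,q] = q − p. For instance
  ∂[v_0,v_2] = [v_2] − [v_0].
As a 5×10 matrix over Z this has rank 4, with invariant factors (1,1,1,1).

The boundary map ∂_2: C_2 → C_1 sends each 2-simplex [p,q,r] to [q,r] − [p,r] + [p,q]. For instance
  ∂[v_0,v_1,v_3] = [v_1,v_3] − [v_0,v_3] + [v_0,v_1],
  ∂[v_0,v_1,v_4] = [v_1,v_4] − [v_0,v_4] + [v_0,v_1].
The resulting 10×5 matrix has rank 5, and its Smith normal form has invariant factors (1,1,1,1,1).

Reading off H_k = ker ∂_k / im ∂_{k+1}:

  H_0: rank C_0 − rank ∂_1 = 5 − 4 = 1, and the invariant factors of ∂_1 are all 1, so H_0 ≅ Z.
  H_1: rank ker ∂_1 − rank ∂_2 = (10 − 4) − 5 = 1, and the invariant factors of ∂_2 are all 1, so H_1 ≅ Z.
  H_2: rank ker ∂_2 − rank ∂_3 = (5 − 5) − 0 = 0, and there is no ∂_3, so H_2 ≅ 0.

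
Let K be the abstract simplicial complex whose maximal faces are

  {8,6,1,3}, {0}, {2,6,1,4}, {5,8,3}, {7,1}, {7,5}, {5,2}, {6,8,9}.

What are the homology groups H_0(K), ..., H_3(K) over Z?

Order the vertices as 0 < 1 < 2 < 3 < 4 < 5 < 6 < 7 < 8 < 9. Listing each simplex with vertices in this order, K has dimension 3 with simplices:

  0-simplices (10): [0], [1], [2], [3], [4], [5], [6], [7], [8], [9]
  1-simplices (18): [1,2], [1,3], [1,4], [1,6], [1,7], [1,8], [2,4], [2,5], [2,6], [3,5], [3,6], [3,8], [4,6], [5,7], [5,8], [6,8], [6,9], [8,9]
  2-simplices (10): [1,2,4], [1,2,6], [1,3,6], [1,3,8], [1,4,6], [1,6,8], [2,4,6], [3,5,8], [3,6,8], [6,8,9]
  3-simplices (2): [1,2,4,6], [1,3,6,8]

Hence C_0 ≅ Z^10, C_1 ≅ Z^18, C_2 ≅ Z^10, C_3 ≅ Z^2.

The boundary map ∂_1: C_1 → C_0 is given by ∂[p,q] = [q] − [p]. For instance
  ∂[6,8] = [8] − [6].
This gives a 10×18 integer matrix of rank 8; reducing to Smith normal form yields diagonal entries (1,1,1,1,1,1,1,1).

∂_2: C_2 → C_1 sends each 2-simplex [p,q,r] to [q,r] − [p,r] + [p,q]. For instance
  ∂[1,2,4] = [2,4] − [1,4] + [1,2],
  ∂[1,4,6] = [4,6] − [1,6] + [1,4].
The 18×10 boundary matrix has rank 8 and Smith normal form diag(1,1,1,1,1,1,1,1).

The boundary map ∂_3: C_3 → C_2 sends each 3-simplex σ to the alternating sum Σ_i (−1)^i (σ with its i-th vertex removed). For instance
  ∂[1,2,4,6] = [2,4,6] − [1,4,6] + [1,2,6] − [1,2,4],
  ∂[1,3,6,8] = [3,6,8] − [1,6,8] + [1,3,8] − [1,3,6].
As a 10×2 matrix over Z this has rank 2, with invariant factors (1,1).

Computing H_k = (kernel of ∂_k) / (image of ∂_{k+1}):

  H_0: rank C_0 − rank ∂_1 = 10 − 8 = 2, and the invariant factors of ∂_1 are all 1, so H_0 = Z^2.
  H_1: rank ker ∂_1 − rank ∂_2 = (18 − 8) − 8 = 2, and the invariant factors of ∂_2 are all 1, so H_1 = Z^2.
  H_2: rank ker ∂_2 − rank ∂_3 = (10 − 8) − 2 = 0, and the invariant factors of ∂_3 are all 1, so H_2 = 0.
  H_3: rank ker ∂_3 − rank ∂_4 = (2 − 2) − 0 = 0, and there is no ∂_4, so H_3 = 0.

H_0 ≅ Z^2,  H_1 ≅ Z^2,  H_2 = 0,  H_3 = 0.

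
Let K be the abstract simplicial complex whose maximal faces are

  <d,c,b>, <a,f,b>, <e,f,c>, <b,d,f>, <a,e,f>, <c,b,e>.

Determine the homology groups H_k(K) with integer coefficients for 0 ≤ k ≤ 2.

H_0 ≅ Z,  H_1 ≅ Z,  H_2 = 0.

We work with the vertex ordering a < b < c < d < e < f. The simplices of K, each written with vertices in increasing order, are:

  0-simplices (6): a, b, c, d, e, f
  1-simplices (12): ab, ae, af, bc, bd, be, bf, cd, ce, cf, df, ef
  2-simplices (6): abf, aef, bcd, bce, bdf, cef

giving chain groups C_0 ≅ Z^6, C_1 ≅ Z^12, C_2 ≅ Z^6.

Boundary ∂_1: C_1 → C_0 maps an edge to its endpoints' difference, ∂[p,q] = q − p.
The resulting 6×12 matrix has rank 5, and its Smith normal form has invariant factors (1,1,1,1,1).

∂_2: C_2 → C_1 acts by ∂[p,q,r] = [q,r] − [p,r] + [p,q]. For instance
  ∂bdf = df − bf + bd,
  ∂cef = ef − cf + ce.
The resulting 12×6 matrix has rank 6, and its Smith normal form has invariant factors (1,1,1,1,1,1).

Computing H_k = (kernel of ∂_k) / (image of ∂_{k+1}):

  H_0: rank C_0 − rank ∂_1 = 6 − 5 = 1, and the invariant factors of ∂_1 are all 1, so H_0 = Z.
  H_1: rank ker ∂_1 − rank ∂_2 = (12 − 5) − 6 = 1, and the invariant factors of ∂_2 are all 1, so H_1 = Z.
  H_2: rank ker ∂_2 − rank ∂_3 = (6 − 6) − 0 = 0, and there is no ∂_3, so H_2 = 0.

(K is a triangulation of the cylinder S^1 x I.)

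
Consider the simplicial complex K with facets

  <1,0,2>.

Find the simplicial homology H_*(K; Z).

H_0 = Z,  H_1 = 0,  H_2 = 0.

Order the vertices as 0 < 1 < 2. Listing each simplex with vertices in this order, K has dimension 2 with simplices:

  0-simplices (3): [0], [1], [2]
  1-simplices (3): [0,1], [0,2], [1,2]
  2-simplices (1): [0,1,2]

Hence C_0 ≅ Z^3, C_1 ≅ Z^3, C_2 ≅ Z^1.

Boundary ∂_1: C_1 → C_0 is given by ∂[p,q] = [q] − [p]. For instance
  ∂[0,1] = [1] − [0].
This gives a 3×3 integer matrix of rank 2; reducing to Smith normal form yields diagonal entries (1,1).

∂_2: C_2 → C_1 sends each 2-simplex [p,q,r] to [q,r] − [p,r] + [p,q]. For instance
  ∂[0,1,2] = [1,2] − [0,2] + [0,1].
This gives a 3×1 integer matrix of rank 1; reducing to Smith normal form yields diagonal entries (1).

Reading off H_k = ker ∂_k / im ∂_{k+1}:

  H_0: rank C_0 − rank ∂_1 = 3 − 2 = 1, and the invariant factors of ∂_1 are all 1, so H_0 ≅ Z.
  H_1: rank ker ∂_1 − rank ∂_2 = (3 − 2) − 1 = 0, and the invariant factors of ∂_2 are all 1, so H_1 ≅ 0.
  H_2: rank ker ∂_2 − rank ∂_3 = (1 − 1) − 0 = 0, and there is no ∂_3, so H_2 ≅ 0.

As a check, the Euler characteristic is 3 − 3 + 1 = 1, which agrees with 1 − 0 + 0 = 1.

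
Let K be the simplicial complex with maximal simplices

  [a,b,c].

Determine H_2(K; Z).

H_2 ≅ 0.

We work with the vertex ordering a < b < c. The simplices of K, each written with vertices in increasing order, are:

  0-simplices (3): a, b, c
  1-simplices (3): ab, ac, bc
  2-simplices (1): abc

Hence C_0 ≅ Z^3, C_1 ≅ Z^3, C_2 ≅ Z^1.

The boundary map ∂_1: C_1 → C_0 maps an edge to its endpoints' difference, ∂[p,q] = q − p.
As a 3×3 matrix over Z this has rank 2, with invariant factors (1,1).

Boundary ∂_2: C_2 → C_1 sends each 2-simplex [p,q,r] to [q,r] − [p,r] + [p,q]. For instance
  ∂abc = bc − ac + ab.
This gives a 3×1 integer matrix of rank 1; reducing to Smith normal form yields diagonal entries (1).

Reading off H_k = ker ∂_k / im ∂_{k+1}:

  H_2: rank ker ∂_2 − rank ∂_3 = (1 − 1) − 0 = 0, and there is no ∂_3, so H_2 = 0.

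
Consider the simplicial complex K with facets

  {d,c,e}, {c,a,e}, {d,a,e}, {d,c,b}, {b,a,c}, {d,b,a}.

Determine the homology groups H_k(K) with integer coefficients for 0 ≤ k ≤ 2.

Order the vertices as a < b < c < d < e. Listing each simplex with vertices in this order, K has dimension 2 with simplices:

  0-simplices (5): a, b, c, d, e
  1-simplices (9): ab, ac, ad, ae, bc, bd, cd, ce, de
  2-simplices (6): abc, abd, ace, ade, bcd, cde

so the chain groups are C_0 ≅ Z^5, C_1 ≅ Z^9, C_2 ≅ Z^6.

Boundary ∂_1: C_1 → C_0 sends each edge [p,q] (with p < q) to q − p. For instance
  ∂bd = d − b.
The 5×9 boundary matrix has rank 4 and Smith normal form diag(1,1,1,1).

∂_2: C_2 → C_1 sends each 2-simplex [p,q,r] to [q,r] − [p,r] + [p,q]. For instance
  ∂abc = bc − ac + ab,
  ∂ade = de − ae + ad.
As a 9×6 matrix over Z this has rank 5, with invariant factors (1,1,1,1,1).

Reading off H_k = ker ∂_k / im ∂_{k+1}:

  H_0: rank C_0 − rank ∂_1 = 5 − 4 = 1, and the invariant factors of ∂_1 are all 1, so H_0 = Z.
  H_1: rank ker ∂_1 − rank ∂_2 = (9 − 4) − 5 = 0, and the invariant factors of ∂_2 are all 1, so H_1 = 0.
  H_2: rank ker ∂_2 − rank ∂_3 = (6 − 5) − 0 = 1, and there is no ∂_3, so H_2 = Z.

H_0 ≅ Z,  H_1 = 0,  H_2 ≅ Z.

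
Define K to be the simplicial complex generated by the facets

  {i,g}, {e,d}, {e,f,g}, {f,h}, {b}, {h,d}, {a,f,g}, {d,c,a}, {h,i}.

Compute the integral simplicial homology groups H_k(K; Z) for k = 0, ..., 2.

Order the vertices as a < b < c < d < e < f < g < h < i. Listing each simplex with vertices in this order, K has dimension 2 with simplices:

  0-simplices (9): a, b, c, d, e, f, g, h, i
  1-simplices (13): ac, ad, af, ag, cd, de, dh, ef, eg, fg, fh, gi, hi
  2-simplices (3): acd, afg, efg

so the chain groups are C_0 ≅ Z^9, C_1 ≅ Z^13, C_2 ≅ Z^3.

∂_1: C_1 → C_0 sends each edge [p,q] (with p < q) to q − p.
The resulting 9×13 matrix has rank 7, and its Smith normal form has invariant factors (1,1,1,1,1,1,1).

Boundary ∂_2: C_2 → C_1 acts by ∂[p,q,r] = [q,r] − [p,r] + [p,q]. For instance
  ∂acd = cd − ad + ac,
  ∂afg = fg − ag + af.
This gives a 13×3 integer matrix of rank 3; reducing to Smith normal form yields diagonal entries (1,1,1).

Computing H_k = (kernel of ∂_k) / (image of ∂_{k+1}):

  H_0: rank C_0 − rank ∂_1 = 9 − 7 = 2, and the invariant factors of ∂_1 are all 1, so H_0 = Z^2.
  H_1: rank ker ∂_1 − rank ∂_2 = (13 − 7) − 3 = 3, and the invariant factors of ∂_2 are all 1, so H_1 = Z^3.
  H_2: rank ker ∂_2 − rank ∂_3 = (3 − 3) − 0 = 0, and there is no ∂_3, so H_2 = 0.

H_0 = Z^2,  H_1 = Z^3,  H_2 = 0.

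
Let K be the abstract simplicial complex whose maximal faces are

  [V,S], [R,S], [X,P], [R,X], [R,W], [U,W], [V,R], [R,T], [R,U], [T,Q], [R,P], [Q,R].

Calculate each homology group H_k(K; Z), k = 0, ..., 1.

We work with the vertex ordering P < Q < R < S < T < U < V < W < X. The simplices of K, each written with vertices in increasing order, are:

  0-simplices (9): P, Q, R, S, T, U, V, W, X
  1-simplices (12): PR, PX, QR, QT, RS, RT, RU, RV, RW, RX, SV, UW

so the chain groups are C_0 ≅ Z^9, C_1 ≅ Z^12.

∂_1: C_1 → C_0 sends each edge [p,q] (with p < q) to q − p. For instance
  ∂RW = W − R.
The 9×12 boundary matrix has rank 8 and Smith normal form diag(1,1,1,1,1,1,1,1).

Computing H_k = (kernel of ∂_k) / (image of ∂_{k+1}):

  H_0: rank C_0 − rank ∂_1 = 9 − 8 = 1, and the invariant factors of ∂_1 are all 1, so H_0 = Z.
  H_1: rank ker ∂_1 − rank ∂_2 = (12 − 8) − 0 = 4, and there is no ∂_2, so H_1 = Z^4.

H_0 ≅ Z,  H_1 ≅ Z^4.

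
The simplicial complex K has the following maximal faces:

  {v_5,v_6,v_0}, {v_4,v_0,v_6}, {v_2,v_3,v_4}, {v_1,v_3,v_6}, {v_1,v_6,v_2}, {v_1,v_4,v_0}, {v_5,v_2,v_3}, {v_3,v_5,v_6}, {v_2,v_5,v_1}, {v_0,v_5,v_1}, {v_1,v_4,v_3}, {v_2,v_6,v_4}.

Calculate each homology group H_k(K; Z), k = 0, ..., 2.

H_0 ≅ Z,  H_1 ≅ Z/2,  H_2 = 0.

Take the total order v_0 < v_1 < v_2 < v_3 < v_4 < v_5 < v_6 on the vertex set. Then K (dimension 2) consists of the simplices:

  0-simplices (7): [v_0], [v_1], [v_2], [v_3], [v_4], [v_5], [v_6]
  1-simplices (18): (18 of them)
  2-simplices (12): (12 of them)

giving chain groups C_0 ≅ Z^7, C_1 ≅ Z^18, C_2 ≅ Z^12.

The boundary map ∂_1: C_1 → C_0 maps an edge to its endpoints' difference, ∂[p,q] = q − p. For instance
  ∂[v_0,v_5] = [v_5] − [v_0].
The 7×18 boundary matrix has rank 6 and Smith normal form diag(1,1,1,1,1,1).

The boundary map ∂_2: C_2 → C_1 sends each 2-simplex [p,q,r] to [q,r] − [p,r] + [p,q]. For instance
  ∂[v_1,v_3,v_6] = [v_3,v_6] − [v_1,v_6] + [v_1,v_3],
  ∂[v_3,v_5,v_6] = [v_5,v_6] − [v_3,v_6] + [v_3,v_5].
The resulting 18×12 matrix has rank 12, and its Smith normal form has invariant factors (1,1,1,1,1,1,1,1,1,1,1,2).

From H_k ≅ ker(∂_k) / im(∂_{k+1}) we obtain:

  H_0: rank C_0 − rank ∂_1 = 7 − 6 = 1, and the invariant factors of ∂_1 are all 1, so H_0 = Z.
  H_1: rank ker ∂_1 − rank ∂_2 = (18 − 6) − 12 = 0, and ∂_2 has invariant factor 2 > 1, so H_1 = Z/2.
  H_2: rank ker ∂_2 − rank ∂_3 = (12 − 12) − 0 = 0, and there is no ∂_3, so H_2 = 0.

(K is a triangulation of the real projective plane RP^2.)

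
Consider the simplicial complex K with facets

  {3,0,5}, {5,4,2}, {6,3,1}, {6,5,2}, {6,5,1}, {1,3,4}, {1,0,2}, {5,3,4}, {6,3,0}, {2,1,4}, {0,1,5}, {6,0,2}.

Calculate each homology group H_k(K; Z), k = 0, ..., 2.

H_0 = Z,  H_1 = Z/2Z,  H_2 = 0.

K has 7 vertices, 18 edges, 12 triangles.
rank ∂_0 = 0, rank ∂_1 = 6 ⇒ b_0 = 7 − 0 − 6 = 1; all invariant factors of ∂_1 are 1 so no torsion. So H_0 ≅ Z.
rank ∂_1 = 6, rank ∂_2 = 12 ⇒ b_1 = 18 − 6 − 12 = 0; ∂_2 has invariant factor(s) [2] giving torsion. So H_1 ≅ Z/2Z.
rank ∂_2 = 12, rank ∂_3 = 0 ⇒ b_2 = 12 − 12 − 0 = 0. So H_2 ≅ 0.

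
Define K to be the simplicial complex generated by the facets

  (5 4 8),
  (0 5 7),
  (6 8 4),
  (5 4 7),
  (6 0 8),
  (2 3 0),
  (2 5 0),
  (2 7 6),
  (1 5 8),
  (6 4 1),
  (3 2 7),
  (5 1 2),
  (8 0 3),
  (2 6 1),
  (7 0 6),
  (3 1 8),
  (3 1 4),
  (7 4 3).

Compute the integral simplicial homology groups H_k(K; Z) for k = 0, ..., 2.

Order the vertices as 0 < 1 < 2 < 3 < 4 < 5 < 6 < 7 < 8. Listing each simplex with vertices in this order, K has dimension 2 with simplices:

  0-simplices (9): [0], [1], [2], [3], [4], [5], [6], [7], [8]
  1-simplices (27): (27 of them)
  2-simplices (18): [0,2,3], [0,2,5], [0,3,8], [0,5,7], [0,6,7], [0,6,8], [1,2,5], [1,2,6], [1,3,4], [1,3,8], [1,4,6], [1,5,8], [2,3,7], [2,6,7], [3,4,7], [4,5,7], [4,5,8], [4,6,8]

Hence C_0 ≅ Z^9, C_1 ≅ Z^27, C_2 ≅ Z^18.

The boundary map ∂_1: C_1 → C_0 sends each edge [p,q] (with p < q) to q − p. For instance
  ∂[2,5] = [5] − [2].
As a 9×27 matrix over Z this has rank 8, with invariant factors (1,1,1,1,1,1,1,1).

∂_2: C_2 → C_1 acts by ∂[p,q,r] = [q,r] − [p,r] + [p,q]. For instance
  ∂[1,2,5] = [2,5] − [1,5] + [1,2],
  ∂[1,3,4] = [3,4] − [1,4] + [1,3].
The 27×18 boundary matrix has rank 18 and Smith normal form diag(1,1,1,1,1,1,1,1,1,1,1,1,1,1,1,1,1,2).

Computing H_k = (kernel of ∂_k) / (image of ∂_{k+1}):

  H_0: rank C_0 − rank ∂_1 = 9 − 8 = 1, and the invariant factors of ∂_1 are all 1, so H_0 ≅ Z.
  H_1: rank ker ∂_1 − rank ∂_2 = (27 − 8) − 18 = 1, and ∂_2 has invariant factor 2 > 1, so H_1 ≅ Z ⊕ Z/2.
  H_2: rank ker ∂_2 − rank ∂_3 = (18 − 18) − 0 = 0, and there is no ∂_3, so H_2 ≅ 0.

(K is a triangulation of the Klein bottle.)

H_0 = Z,  H_1 = Z ⊕ Z/2,  H_2 = 0.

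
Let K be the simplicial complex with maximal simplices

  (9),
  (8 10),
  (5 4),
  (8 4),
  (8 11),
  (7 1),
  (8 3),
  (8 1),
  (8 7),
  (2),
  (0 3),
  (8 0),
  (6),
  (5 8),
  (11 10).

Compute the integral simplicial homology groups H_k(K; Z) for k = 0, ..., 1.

Order the vertices as 0 < 1 < 2 < 3 < 4 < 5 < 6 < 7 < 8 < 9 < 10 < 11. Listing each simplex with vertices in this order, K has dimension 1 with simplices:

  0-simplices (12): [0], [1], [2], [3], [4], [5], [6], [7], [8], [9], [10], [11]
  1-simplices (12): [0,3], [0,8], [1,7], [1,8], [3,8], [4,5], [4,8], [5,8], [7,8], [8,10], [8,11], [10,11]

so the chain groups are C_0 ≅ Z^12, C_1 ≅ Z^12.

The boundary map ∂_1: C_1 → C_0 is given by ∂[p,q] = [q] − [p].
The 12×12 boundary matrix has rank 8 and Smith normal form diag(1,1,1,1,1,1,1,1).

From H_k ≅ ker(∂_k) / im(∂_{k+1}) we obtain:

  H_0: rank C_0 − rank ∂_1 = 12 − 8 = 4, and the invariant factors of ∂_1 are all 1, so H_0 = Z^4.
  H_1: rank ker ∂_1 − rank ∂_2 = (12 − 8) − 0 = 4, and there is no ∂_2, so H_1 = Z^4.

As a check, the Euler characteristic is 12 − 12 = 0, which agrees with 4 − 4 = 0.

H_0 ≅ Z^4,  H_1 ≅ Z^4.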